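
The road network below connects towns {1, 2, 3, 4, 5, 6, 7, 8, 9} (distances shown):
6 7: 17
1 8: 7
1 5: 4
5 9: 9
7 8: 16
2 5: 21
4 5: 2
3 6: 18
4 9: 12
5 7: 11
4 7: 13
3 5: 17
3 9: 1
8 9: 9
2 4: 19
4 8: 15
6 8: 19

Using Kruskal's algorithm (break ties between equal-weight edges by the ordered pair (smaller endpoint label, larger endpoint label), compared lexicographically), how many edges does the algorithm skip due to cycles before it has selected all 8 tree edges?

7

Kruskal: consider edges lightest-first.
3 9 (1): add — endpoints in different components.
4 5 (2): add — endpoints in different components.
1 5 (4): add — endpoints in different components.
1 8 (7): add — endpoints in different components.
5 9 (9): add — endpoints in different components.
8 9 (9): skip — 8 and 9 already connected.
5 7 (11): add — endpoints in different components.
4 9 (12): skip — 4 and 9 already connected.
4 7 (13): skip — 4 and 7 already connected.
4 8 (15): skip — 4 and 8 already connected.
7 8 (16): skip — 7 and 8 already connected.
3 5 (17): skip — 3 and 5 already connected.
6 7 (17): add — endpoints in different components.
3 6 (18): skip — 3 and 6 already connected.
2 4 (19): add — endpoints in different components.
Edges rejected before the tree was complete: 7.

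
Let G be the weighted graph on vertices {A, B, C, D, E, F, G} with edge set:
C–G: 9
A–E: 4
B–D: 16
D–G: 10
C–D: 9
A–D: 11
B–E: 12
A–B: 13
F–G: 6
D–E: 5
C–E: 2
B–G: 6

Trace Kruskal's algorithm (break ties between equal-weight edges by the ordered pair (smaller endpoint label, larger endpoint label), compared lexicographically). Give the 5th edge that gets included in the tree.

Sort edges by weight, then run Kruskal:
C–E (2): add — endpoints in different components.
A–E (4): add — endpoints in different components.
D–E (5): add — endpoints in different components.
B–G (6): add — endpoints in different components.
F–G (6): add — endpoints in different components.
C–D (9): skip — C and D already connected.
C–G (9): add — endpoints in different components.
The 5th edge added is F–G.

F-G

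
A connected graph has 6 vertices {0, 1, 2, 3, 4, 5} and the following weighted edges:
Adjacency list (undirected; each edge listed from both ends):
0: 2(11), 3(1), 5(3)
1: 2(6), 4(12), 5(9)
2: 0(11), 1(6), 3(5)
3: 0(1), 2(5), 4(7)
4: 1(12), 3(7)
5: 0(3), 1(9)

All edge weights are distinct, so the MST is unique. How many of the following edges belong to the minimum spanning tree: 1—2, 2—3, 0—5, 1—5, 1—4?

Sort edges by weight, then run Kruskal:
0—3 (1): add. Components now {0,3} {1} {2} {4} {5}
0—5 (3): add. Components now {0,3,5} {1} {2} {4}
2—3 (5): add. Components now {0,2,3,5} {1} {4}
1—2 (6): add. Components now {0,1,2,3,5} {4}
3—4 (7): add. Components now {0,1,2,3,4,5}
MST edge set: {0—3, 0—5, 2—3, 1—2, 3—4}.
Of the listed edges, {1—2, 2—3, 0—5} are in the MST → 3.

3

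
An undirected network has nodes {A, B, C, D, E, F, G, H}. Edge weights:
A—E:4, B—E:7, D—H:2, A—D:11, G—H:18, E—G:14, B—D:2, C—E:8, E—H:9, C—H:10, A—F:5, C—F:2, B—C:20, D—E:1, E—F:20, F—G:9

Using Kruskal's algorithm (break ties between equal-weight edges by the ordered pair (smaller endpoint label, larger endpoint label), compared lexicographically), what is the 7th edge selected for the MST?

Sort edges by weight, then run Kruskal:
D—E (1): add — endpoints in different components.
B—D (2): add — endpoints in different components.
C—F (2): add — endpoints in different components.
D—H (2): add — endpoints in different components.
A—E (4): add — endpoints in different components.
A—F (5): add — endpoints in different components.
B—E (7): skip — B and E already connected.
C—E (8): skip — C and E already connected.
E—H (9): skip — E and H already connected.
F—G (9): add — endpoints in different components.
The 7th edge added is F—G.

F-G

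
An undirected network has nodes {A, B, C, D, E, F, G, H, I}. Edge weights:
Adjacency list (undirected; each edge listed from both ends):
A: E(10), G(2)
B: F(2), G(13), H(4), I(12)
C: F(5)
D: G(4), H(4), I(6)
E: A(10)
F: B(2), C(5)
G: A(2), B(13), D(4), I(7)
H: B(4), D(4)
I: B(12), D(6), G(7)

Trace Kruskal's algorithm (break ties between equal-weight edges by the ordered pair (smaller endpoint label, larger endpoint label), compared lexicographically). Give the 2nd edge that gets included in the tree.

Kruskal: consider edges lightest-first.
A–G (2): add — endpoints in different components.
B–F (2): add — endpoints in different components.
B–H (4): add — endpoints in different components.
D–G (4): add — endpoints in different components.
D–H (4): add — endpoints in different components.
C–F (5): add — endpoints in different components.
D–I (6): add — endpoints in different components.
G–I (7): skip — G and I already connected.
A–E (10): add — endpoints in different components.
The 2nd edge added is B–F.

B-F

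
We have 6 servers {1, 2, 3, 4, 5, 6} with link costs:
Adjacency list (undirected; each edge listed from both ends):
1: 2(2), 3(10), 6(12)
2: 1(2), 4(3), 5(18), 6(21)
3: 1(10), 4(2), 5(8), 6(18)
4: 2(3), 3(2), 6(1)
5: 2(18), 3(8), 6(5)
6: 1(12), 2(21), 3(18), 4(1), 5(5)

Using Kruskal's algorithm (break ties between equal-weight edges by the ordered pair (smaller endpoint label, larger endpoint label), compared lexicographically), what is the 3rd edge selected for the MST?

3-4

Kruskal: consider edges lightest-first.
4 6 (1): add. Components now {1} {2} {3} {4,6} {5}
1 2 (2): add. Components now {1,2} {3} {4,6} {5}
3 4 (2): add. Components now {1,2} {3,4,6} {5}
2 4 (3): add. Components now {1,2,3,4,6} {5}
5 6 (5): add. Components now {1,2,3,4,5,6}
The 3rd edge added is 3 4.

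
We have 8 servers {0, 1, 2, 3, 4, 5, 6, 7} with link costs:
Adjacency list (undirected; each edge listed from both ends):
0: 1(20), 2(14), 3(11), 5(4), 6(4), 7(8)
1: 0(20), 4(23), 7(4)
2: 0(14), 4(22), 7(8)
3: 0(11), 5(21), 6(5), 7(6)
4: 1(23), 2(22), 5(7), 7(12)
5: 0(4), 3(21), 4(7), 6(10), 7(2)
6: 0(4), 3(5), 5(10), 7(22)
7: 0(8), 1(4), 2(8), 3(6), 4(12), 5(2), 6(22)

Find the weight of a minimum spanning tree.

Kruskal's algorithm — process edges by increasing weight (ties by edge label):
5–7 (2): add — endpoints in different components.
0–5 (4): add — endpoints in different components.
0–6 (4): add — endpoints in different components.
1–7 (4): add — endpoints in different components.
3–6 (5): add — endpoints in different components.
3–7 (6): skip — 3 and 7 already connected.
4–5 (7): add — endpoints in different components.
0–7 (8): skip — 0 and 7 already connected.
2–7 (8): add — endpoints in different components.
MST edges: 5–7, 0–5, 0–6, 1–7, 3–6, 4–5, 2–7; total weight 2+4+4+4+5+7+8 = 34.

34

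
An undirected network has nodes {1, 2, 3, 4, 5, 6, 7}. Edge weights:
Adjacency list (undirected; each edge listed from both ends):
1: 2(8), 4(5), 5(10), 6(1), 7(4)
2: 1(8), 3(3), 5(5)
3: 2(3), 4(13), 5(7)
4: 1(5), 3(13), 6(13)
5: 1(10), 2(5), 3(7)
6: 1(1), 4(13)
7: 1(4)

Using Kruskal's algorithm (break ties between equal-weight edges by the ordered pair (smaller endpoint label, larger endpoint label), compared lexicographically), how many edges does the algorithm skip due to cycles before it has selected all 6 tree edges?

Kruskal: consider edges lightest-first.
1-6 (1): add — endpoints in different components.
2-3 (3): add — endpoints in different components.
1-7 (4): add — endpoints in different components.
1-4 (5): add — endpoints in different components.
2-5 (5): add — endpoints in different components.
3-5 (7): skip — 3 and 5 already connected.
1-2 (8): add — endpoints in different components.
Edges rejected before the tree was complete: 1.

1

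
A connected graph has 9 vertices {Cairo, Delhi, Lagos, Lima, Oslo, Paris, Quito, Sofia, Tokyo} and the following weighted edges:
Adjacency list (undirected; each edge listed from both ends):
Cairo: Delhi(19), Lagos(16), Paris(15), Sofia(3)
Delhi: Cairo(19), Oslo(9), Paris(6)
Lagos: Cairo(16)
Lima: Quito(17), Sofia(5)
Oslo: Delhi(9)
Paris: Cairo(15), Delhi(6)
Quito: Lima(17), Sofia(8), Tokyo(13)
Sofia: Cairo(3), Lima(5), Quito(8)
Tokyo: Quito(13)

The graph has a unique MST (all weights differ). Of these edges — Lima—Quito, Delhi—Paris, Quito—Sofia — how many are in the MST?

2

Sort edges by weight, then run Kruskal:
Cairo—Sofia (3): add — endpoints in different components.
Lima—Sofia (5): add — endpoints in different components.
Delhi—Paris (6): add — endpoints in different components.
Quito—Sofia (8): add — endpoints in different components.
Delhi—Oslo (9): add — endpoints in different components.
Quito—Tokyo (13): add — endpoints in different components.
Cairo—Paris (15): add — endpoints in different components.
Cairo—Lagos (16): add — endpoints in different components.
MST edge set: {Cairo—Sofia, Lima—Sofia, Delhi—Paris, Quito—Sofia, Delhi—Oslo, Quito—Tokyo, Cairo—Paris, Cairo—Lagos}.
Of the listed edges, {Delhi—Paris, Quito—Sofia} are in the MST → 2.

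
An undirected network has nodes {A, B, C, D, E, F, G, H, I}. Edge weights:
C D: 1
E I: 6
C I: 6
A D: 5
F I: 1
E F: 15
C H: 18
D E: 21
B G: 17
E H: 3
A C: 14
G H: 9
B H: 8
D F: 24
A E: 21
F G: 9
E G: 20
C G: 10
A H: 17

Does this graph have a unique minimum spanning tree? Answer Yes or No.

No

Sort edges by weight, then run Kruskal:
C D (1): add — endpoints in different components.
F I (1): add — endpoints in different components.
E H (3): add — endpoints in different components.
A D (5): add — endpoints in different components.
C I (6): add — endpoints in different components.
E I (6): add — endpoints in different components.
B H (8): add — endpoints in different components.
F G (9): add — endpoints in different components.
Non-tree edge G H has weight 9, equal to the heaviest edge on its tree cycle — swapping gives another MST of the same weight. Not unique.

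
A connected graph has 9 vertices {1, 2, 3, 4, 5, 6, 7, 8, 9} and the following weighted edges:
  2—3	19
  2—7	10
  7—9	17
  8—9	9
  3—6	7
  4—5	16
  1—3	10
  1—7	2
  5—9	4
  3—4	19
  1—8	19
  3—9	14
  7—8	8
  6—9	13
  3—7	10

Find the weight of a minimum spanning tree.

66

Prim's algorithm from 7:
Step 1: cheapest edge leaving the tree is 1—7 (2); add 1.
Step 2: cheapest edge leaving the tree is 7—8 (8); add 8.
Step 3: cheapest edge leaving the tree is 8—9 (9); add 9.
Step 4: cheapest edge leaving the tree is 5—9 (4); add 5.
Step 5: cheapest edge leaving the tree is 2—7 (10); add 2.
Step 6: cheapest edge leaving the tree is 1—3 (10); add 3.
Step 7: cheapest edge leaving the tree is 3—6 (7); add 6.
Step 8: cheapest edge leaving the tree is 4—5 (16); add 4.
MST edges: 1—7, 7—8, 8—9, 5—9, 2—7, 1—3, 3—6, 4—5; total weight 2+8+9+4+10+10+7+16 = 66.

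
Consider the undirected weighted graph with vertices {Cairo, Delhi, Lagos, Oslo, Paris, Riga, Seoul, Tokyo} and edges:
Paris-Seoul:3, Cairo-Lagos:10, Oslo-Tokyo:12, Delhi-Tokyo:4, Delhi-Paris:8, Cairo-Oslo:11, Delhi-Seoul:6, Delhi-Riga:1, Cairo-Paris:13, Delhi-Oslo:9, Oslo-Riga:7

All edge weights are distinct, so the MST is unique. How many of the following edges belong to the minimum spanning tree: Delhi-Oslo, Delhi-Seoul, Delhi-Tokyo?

Sort edges by weight, then run Kruskal:
Delhi-Riga (1): add — endpoints in different components.
Paris-Seoul (3): add — endpoints in different components.
Delhi-Tokyo (4): add — endpoints in different components.
Delhi-Seoul (6): add — endpoints in different components.
Oslo-Riga (7): add — endpoints in different components.
Delhi-Paris (8): skip — Delhi and Paris already connected.
Delhi-Oslo (9): skip — Delhi and Oslo already connected.
Cairo-Lagos (10): add — endpoints in different components.
Cairo-Oslo (11): add — endpoints in different components.
MST edge set: {Delhi-Riga, Paris-Seoul, Delhi-Tokyo, Delhi-Seoul, Oslo-Riga, Cairo-Lagos, Cairo-Oslo}.
Of the listed edges, {Delhi-Seoul, Delhi-Tokyo} are in the MST → 2.

2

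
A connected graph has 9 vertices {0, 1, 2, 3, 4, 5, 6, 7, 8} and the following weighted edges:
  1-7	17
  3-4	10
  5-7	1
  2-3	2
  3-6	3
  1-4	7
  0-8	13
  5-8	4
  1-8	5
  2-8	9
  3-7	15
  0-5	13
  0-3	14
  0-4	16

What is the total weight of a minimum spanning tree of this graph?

Sort edges by weight, then run Kruskal:
5-7 (1): add — endpoints in different components.
2-3 (2): add — endpoints in different components.
3-6 (3): add — endpoints in different components.
5-8 (4): add — endpoints in different components.
1-8 (5): add — endpoints in different components.
1-4 (7): add — endpoints in different components.
2-8 (9): add — endpoints in different components.
3-4 (10): skip — 3 and 4 already connected.
0-5 (13): add — endpoints in different components.
MST edges: 5-7, 2-3, 3-6, 5-8, 1-8, 1-4, 2-8, 0-5; total weight 1+2+3+4+5+7+9+13 = 44.

44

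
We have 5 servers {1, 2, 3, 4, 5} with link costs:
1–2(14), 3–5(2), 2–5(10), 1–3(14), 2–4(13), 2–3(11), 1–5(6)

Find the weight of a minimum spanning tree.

Prim's algorithm from 1:
Step 1: cheapest edge leaving the tree is 1–5 (6); add 5.
Step 2: cheapest edge leaving the tree is 3–5 (2); add 3.
Step 3: cheapest edge leaving the tree is 2–5 (10); add 2.
Step 4: cheapest edge leaving the tree is 2–4 (13); add 4.
MST edges: 1–5, 3–5, 2–5, 2–4; total weight 6+2+10+13 = 31.

31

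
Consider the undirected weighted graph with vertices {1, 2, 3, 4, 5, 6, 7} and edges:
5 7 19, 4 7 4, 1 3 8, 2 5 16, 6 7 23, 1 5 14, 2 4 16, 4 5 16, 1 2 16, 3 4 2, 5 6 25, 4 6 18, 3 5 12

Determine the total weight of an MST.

Sort edges by weight, then run Kruskal:
3 4 (2): add — endpoints in different components.
4 7 (4): add — endpoints in different components.
1 3 (8): add — endpoints in different components.
3 5 (12): add — endpoints in different components.
1 5 (14): skip — 1 and 5 already connected.
1 2 (16): add — endpoints in different components.
2 4 (16): skip — 2 and 4 already connected.
2 5 (16): skip — 2 and 5 already connected.
4 5 (16): skip — 4 and 5 already connected.
4 6 (18): add — endpoints in different components.
MST edges: 3 4, 4 7, 1 3, 3 5, 1 2, 4 6; total weight 2+4+8+12+16+18 = 60.

60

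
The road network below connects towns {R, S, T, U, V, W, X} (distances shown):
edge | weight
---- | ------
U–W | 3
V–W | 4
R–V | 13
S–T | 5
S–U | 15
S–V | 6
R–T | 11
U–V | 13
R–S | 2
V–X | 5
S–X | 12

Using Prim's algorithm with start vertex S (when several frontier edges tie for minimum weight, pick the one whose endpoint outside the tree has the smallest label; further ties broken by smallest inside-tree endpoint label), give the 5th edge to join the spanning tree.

Grow the tree from S using Prim:
Step 1: frontier [R–S 2, S–T 5, S–V 6, S–X 12, S–U 15] → take R–S (2); add R.
Step 2: frontier [R–T 11, R–V 13, S–T 5, S–V 6, S–X 12, S–U 15] → take S–T (5); add T.
Step 3: frontier [R–V 13, S–V 6, S–X 12, S–U 15] → take S–V (6); add V.
Step 4: frontier [S–X 12, S–U 15, V–W 4, V–X 5, U–V 13] → take V–W (4); add W.
Step 5: frontier [S–X 12, S–U 15, V–X 5, U–V 13, U–W 3] → take U–W (3); add U.
Step 6: frontier [S–X 12, V–X 5] → take V–X (5); add X.
The 5th edge added is U–W.

U-W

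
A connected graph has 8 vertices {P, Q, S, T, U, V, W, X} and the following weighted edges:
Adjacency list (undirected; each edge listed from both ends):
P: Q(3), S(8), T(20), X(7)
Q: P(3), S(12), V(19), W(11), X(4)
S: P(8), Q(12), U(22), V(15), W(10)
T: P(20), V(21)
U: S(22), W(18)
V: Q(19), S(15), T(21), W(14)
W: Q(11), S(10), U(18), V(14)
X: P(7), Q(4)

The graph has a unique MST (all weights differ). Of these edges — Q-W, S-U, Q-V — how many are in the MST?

Sort edges by weight, then run Kruskal:
P-Q (3): add — endpoints in different components.
Q-X (4): add — endpoints in different components.
P-X (7): skip — P and X already connected.
P-S (8): add — endpoints in different components.
S-W (10): add — endpoints in different components.
Q-W (11): skip — Q and W already connected.
Q-S (12): skip — S and Q already connected.
V-W (14): add — endpoints in different components.
S-V (15): skip — V and S already connected.
U-W (18): add — endpoints in different components.
Q-V (19): skip — V and Q already connected.
P-T (20): add — endpoints in different components.
MST edge set: {P-Q, Q-X, P-S, S-W, V-W, U-W, P-T}.
Of the listed edges, {} are in the MST → 0.

0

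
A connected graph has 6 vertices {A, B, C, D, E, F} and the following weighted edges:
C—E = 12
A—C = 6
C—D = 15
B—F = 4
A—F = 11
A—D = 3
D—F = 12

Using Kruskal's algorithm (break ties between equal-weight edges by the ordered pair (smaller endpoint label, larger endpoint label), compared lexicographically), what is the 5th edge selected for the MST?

Kruskal: consider edges lightest-first.
A—D (3): add — endpoints in different components.
B—F (4): add — endpoints in different components.
A—C (6): add — endpoints in different components.
A—F (11): add — endpoints in different components.
C—E (12): add — endpoints in different components.
The 5th edge added is C—E.

C-E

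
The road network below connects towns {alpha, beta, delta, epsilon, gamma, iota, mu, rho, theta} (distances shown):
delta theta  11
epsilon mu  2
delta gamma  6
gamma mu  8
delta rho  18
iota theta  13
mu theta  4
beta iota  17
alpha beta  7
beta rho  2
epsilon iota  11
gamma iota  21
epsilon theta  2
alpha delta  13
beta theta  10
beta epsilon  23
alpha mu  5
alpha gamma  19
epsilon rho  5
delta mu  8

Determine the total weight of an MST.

Prim's algorithm from iota:
Step 1: cheapest edge leaving the tree is epsilon iota (11); add epsilon.
Step 2: cheapest edge leaving the tree is epsilon mu (2); add mu.
Step 3: cheapest edge leaving the tree is epsilon theta (2); add theta.
Step 4: cheapest edge leaving the tree is alpha mu (5); add alpha.
Step 5: cheapest edge leaving the tree is epsilon rho (5); add rho.
Step 6: cheapest edge leaving the tree is beta rho (2); add beta.
Step 7: cheapest edge leaving the tree is delta mu (8); add delta.
Step 8: cheapest edge leaving the tree is delta gamma (6); add gamma.
MST edges: epsilon iota, epsilon mu, epsilon theta, alpha mu, epsilon rho, beta rho, delta mu, delta gamma; total weight 11+2+2+5+5+2+8+6 = 41.

41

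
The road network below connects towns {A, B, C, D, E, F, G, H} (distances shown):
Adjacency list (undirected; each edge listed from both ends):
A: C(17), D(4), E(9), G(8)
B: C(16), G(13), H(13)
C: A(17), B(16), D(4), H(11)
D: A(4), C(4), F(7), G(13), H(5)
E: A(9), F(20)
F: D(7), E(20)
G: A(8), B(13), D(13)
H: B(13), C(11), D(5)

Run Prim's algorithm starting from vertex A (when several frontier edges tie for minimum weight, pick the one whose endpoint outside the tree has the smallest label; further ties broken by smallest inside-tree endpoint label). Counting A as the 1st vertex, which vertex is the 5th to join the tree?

Grow the tree from A using Prim:
Step 1: cheapest edge leaving the tree is A—D (4); add D.
Step 2: cheapest edge leaving the tree is C—D (4); add C.
Step 3: cheapest edge leaving the tree is D—H (5); add H.
Step 4: cheapest edge leaving the tree is D—F (7); add F.
Step 5: cheapest edge leaving the tree is A—G (8); add G.
Step 6: cheapest edge leaving the tree is A—E (9); add E.
Step 7: cheapest edge leaving the tree is B—G (13); add B.
Vertex order: A, D, C, H, F, G, E, B. The 5th vertex is F.

F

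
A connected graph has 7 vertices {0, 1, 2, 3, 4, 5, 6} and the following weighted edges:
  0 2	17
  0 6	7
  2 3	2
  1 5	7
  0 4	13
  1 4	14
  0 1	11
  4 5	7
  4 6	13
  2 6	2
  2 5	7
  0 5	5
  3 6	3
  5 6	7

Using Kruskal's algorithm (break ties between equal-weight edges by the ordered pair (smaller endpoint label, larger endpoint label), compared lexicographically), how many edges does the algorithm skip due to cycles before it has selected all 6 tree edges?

2

Sort edges by weight, then run Kruskal:
2 3 (2): add — endpoints in different components.
2 6 (2): add — endpoints in different components.
3 6 (3): skip — 3 and 6 already connected.
0 5 (5): add — endpoints in different components.
0 6 (7): add — endpoints in different components.
1 5 (7): add — endpoints in different components.
2 5 (7): skip — 2 and 5 already connected.
4 5 (7): add — endpoints in different components.
Edges rejected before the tree was complete: 2.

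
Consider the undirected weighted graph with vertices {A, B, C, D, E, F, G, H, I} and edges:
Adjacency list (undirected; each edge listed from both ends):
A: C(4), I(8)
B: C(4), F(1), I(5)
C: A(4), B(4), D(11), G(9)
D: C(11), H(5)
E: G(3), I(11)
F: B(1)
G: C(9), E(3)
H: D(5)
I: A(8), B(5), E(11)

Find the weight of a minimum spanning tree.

42

Kruskal: consider edges lightest-first.
B-F (1): add — endpoints in different components.
E-G (3): add — endpoints in different components.
A-C (4): add — endpoints in different components.
B-C (4): add — endpoints in different components.
B-I (5): add — endpoints in different components.
D-H (5): add — endpoints in different components.
A-I (8): skip — A and I already connected.
C-G (9): add — endpoints in different components.
C-D (11): add — endpoints in different components.
MST edges: B-F, E-G, A-C, B-C, B-I, D-H, C-G, C-D; total weight 1+3+4+4+5+5+9+11 = 42.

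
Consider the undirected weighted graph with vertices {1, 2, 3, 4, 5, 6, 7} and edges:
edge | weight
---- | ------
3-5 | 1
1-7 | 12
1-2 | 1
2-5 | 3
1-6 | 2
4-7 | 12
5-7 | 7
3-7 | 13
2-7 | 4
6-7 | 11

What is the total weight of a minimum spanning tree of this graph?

23

Kruskal: consider edges lightest-first.
1-2 (1): add — endpoints in different components.
3-5 (1): add — endpoints in different components.
1-6 (2): add — endpoints in different components.
2-5 (3): add — endpoints in different components.
2-7 (4): add — endpoints in different components.
5-7 (7): skip — 5 and 7 already connected.
6-7 (11): skip — 6 and 7 already connected.
1-7 (12): skip — 1 and 7 already connected.
4-7 (12): add — endpoints in different components.
MST edges: 1-2, 3-5, 1-6, 2-5, 2-7, 4-7; total weight 1+1+2+3+4+12 = 23.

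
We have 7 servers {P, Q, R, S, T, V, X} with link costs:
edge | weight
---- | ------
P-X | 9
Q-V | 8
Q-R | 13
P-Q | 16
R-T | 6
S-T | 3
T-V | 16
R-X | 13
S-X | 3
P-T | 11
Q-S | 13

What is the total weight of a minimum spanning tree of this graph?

Prim's algorithm from Q:
Step 1: frontier [Q-V 8, Q-R 13, Q-S 13, P-Q 16] → take Q-V (8); add V.
Step 2: frontier [Q-R 13, Q-S 13, P-Q 16, T-V 16] → take Q-R (13); add R.
Step 3: frontier [Q-S 13, P-Q 16, R-T 6, R-X 13, T-V 16] → take R-T (6); add T.
Step 4: frontier [Q-S 13, P-Q 16, R-X 13, S-T 3, P-T 11] → take S-T (3); add S.
Step 5: frontier [P-Q 16, R-X 13, S-X 3, P-T 11] → take S-X (3); add X.
Step 6: frontier [P-Q 16, P-T 11, P-X 9] → take P-X (9); add P.
MST edges: Q-V, Q-R, R-T, S-T, S-X, P-X; total weight 8+13+6+3+3+9 = 42.

42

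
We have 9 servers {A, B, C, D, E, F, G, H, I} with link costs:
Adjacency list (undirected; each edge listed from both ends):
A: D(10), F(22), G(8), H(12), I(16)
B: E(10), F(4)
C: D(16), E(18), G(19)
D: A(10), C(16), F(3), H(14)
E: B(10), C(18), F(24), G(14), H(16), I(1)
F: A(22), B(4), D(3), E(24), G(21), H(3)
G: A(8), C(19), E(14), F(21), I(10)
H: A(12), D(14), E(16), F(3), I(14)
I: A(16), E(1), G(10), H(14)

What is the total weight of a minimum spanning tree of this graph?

55

Kruskal: consider edges lightest-first.
E—I (1): add — endpoints in different components.
D—F (3): add — endpoints in different components.
F—H (3): add — endpoints in different components.
B—F (4): add — endpoints in different components.
A—G (8): add — endpoints in different components.
A—D (10): add — endpoints in different components.
B—E (10): add — endpoints in different components.
G—I (10): skip — G and I already connected.
A—H (12): skip — A and H already connected.
D—H (14): skip — D and H already connected.
E—G (14): skip — E and G already connected.
H—I (14): skip — H and I already connected.
A—I (16): skip — A and I already connected.
C—D (16): add — endpoints in different components.
MST edges: E—I, D—F, F—H, B—F, A—G, A—D, B—E, C—D; total weight 1+3+3+4+8+10+10+16 = 55.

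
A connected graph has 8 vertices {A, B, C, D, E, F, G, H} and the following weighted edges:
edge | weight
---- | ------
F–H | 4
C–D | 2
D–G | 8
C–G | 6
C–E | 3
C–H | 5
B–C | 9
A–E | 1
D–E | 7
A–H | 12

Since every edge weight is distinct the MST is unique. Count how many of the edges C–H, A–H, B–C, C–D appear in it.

3

Kruskal's algorithm — process edges by increasing weight (ties by edge label):
A–E (1): add — endpoints in different components.
C–D (2): add — endpoints in different components.
C–E (3): add — endpoints in different components.
F–H (4): add — endpoints in different components.
C–H (5): add — endpoints in different components.
C–G (6): add — endpoints in different components.
D–E (7): skip — D and E already connected.
D–G (8): skip — D and G already connected.
B–C (9): add — endpoints in different components.
MST edge set: {A–E, C–D, C–E, F–H, C–H, C–G, B–C}.
Of the listed edges, {C–H, B–C, C–D} are in the MST → 3.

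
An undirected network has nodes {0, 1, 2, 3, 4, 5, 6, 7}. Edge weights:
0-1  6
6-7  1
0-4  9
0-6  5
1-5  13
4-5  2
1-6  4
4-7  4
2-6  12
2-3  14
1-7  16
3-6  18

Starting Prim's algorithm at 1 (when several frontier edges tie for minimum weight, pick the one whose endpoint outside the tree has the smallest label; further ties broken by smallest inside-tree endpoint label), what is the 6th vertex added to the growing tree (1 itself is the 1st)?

Prim's algorithm from 1:
Step 1: frontier [1-6 4, 0-1 6, 1-5 13, 1-7 16] → take 1-6 (4); add 6.
Step 2: frontier [0-1 6, 1-5 13, 1-7 16, 6-7 1, 0-6 5, 2-6 12, 3-6 18] → take 6-7 (1); add 7.
Step 3: frontier [0-1 6, 1-5 13, 0-6 5, 2-6 12, 3-6 18, 4-7 4] → take 4-7 (4); add 4.
Step 4: frontier [0-1 6, 1-5 13, 4-5 2, 0-4 9, 0-6 5, 2-6 12, 3-6 18] → take 4-5 (2); add 5.
Step 5: frontier [0-1 6, 0-4 9, 0-6 5, 2-6 12, 3-6 18] → take 0-6 (5); add 0.
Step 6: frontier [2-6 12, 3-6 18] → take 2-6 (12); add 2.
Step 7: frontier [2-3 14, 3-6 18] → take 2-3 (14); add 3.
Vertex order: 1, 6, 7, 4, 5, 0, 2, 3. The 6th vertex is 0.

0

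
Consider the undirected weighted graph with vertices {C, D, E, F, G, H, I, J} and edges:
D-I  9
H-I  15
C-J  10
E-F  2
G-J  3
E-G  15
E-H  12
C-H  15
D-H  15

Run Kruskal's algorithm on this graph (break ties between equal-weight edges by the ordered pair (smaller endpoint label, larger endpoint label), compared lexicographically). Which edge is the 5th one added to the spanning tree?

Sort edges by weight, then run Kruskal:
E-F (2): add — endpoints in different components.
G-J (3): add — endpoints in different components.
D-I (9): add — endpoints in different components.
C-J (10): add — endpoints in different components.
E-H (12): add — endpoints in different components.
C-H (15): add — endpoints in different components.
D-H (15): add — endpoints in different components.
The 5th edge added is E-H.

E-H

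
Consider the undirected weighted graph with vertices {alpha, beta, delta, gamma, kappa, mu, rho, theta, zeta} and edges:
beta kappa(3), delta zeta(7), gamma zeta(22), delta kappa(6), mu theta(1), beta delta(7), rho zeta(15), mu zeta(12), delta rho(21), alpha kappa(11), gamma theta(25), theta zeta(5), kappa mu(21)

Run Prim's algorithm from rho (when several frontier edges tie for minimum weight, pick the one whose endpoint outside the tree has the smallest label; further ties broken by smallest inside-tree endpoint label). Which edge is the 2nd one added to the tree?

theta-zeta

Prim's algorithm from rho:
Step 1: frontier [rho zeta 15, delta rho 21] → take rho zeta (15); add zeta.
Step 2: frontier [delta rho 21, theta zeta 5, delta zeta 7, mu zeta 12, gamma zeta 22] → take theta zeta (5); add theta.
Step 3: frontier [delta rho 21, mu theta 1, gamma theta 25, delta zeta 7, mu zeta 12, gamma zeta 22] → take mu theta (1); add mu.
Step 4: frontier [kappa mu 21, delta rho 21, gamma theta 25, delta zeta 7, gamma zeta 22] → take delta zeta (7); add delta.
Step 5: frontier [delta kappa 6, beta delta 7, kappa mu 21, gamma theta 25, gamma zeta 22] → take delta kappa (6); add kappa.
Step 6: frontier [beta delta 7, beta kappa 3, alpha kappa 11, gamma theta 25, gamma zeta 22] → take beta kappa (3); add beta.
Step 7: frontier [alpha kappa 11, gamma theta 25, gamma zeta 22] → take alpha kappa (11); add alpha.
Step 8: frontier [gamma theta 25, gamma zeta 22] → take gamma zeta (22); add gamma.
The 2nd edge added is theta zeta.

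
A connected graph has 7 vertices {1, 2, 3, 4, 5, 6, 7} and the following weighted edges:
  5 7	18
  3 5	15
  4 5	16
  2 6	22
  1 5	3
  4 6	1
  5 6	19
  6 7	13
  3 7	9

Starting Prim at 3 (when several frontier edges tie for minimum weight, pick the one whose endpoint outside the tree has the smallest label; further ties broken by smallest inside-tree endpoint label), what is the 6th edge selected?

Prim's algorithm from 3:
Step 1: frontier [3 7 9, 3 5 15] → take 3 7 (9); add 7.
Step 2: frontier [3 5 15, 6 7 13, 5 7 18] → take 6 7 (13); add 6.
Step 3: frontier [3 5 15, 4 6 1, 5 6 19, 2 6 22, 5 7 18] → take 4 6 (1); add 4.
Step 4: frontier [3 5 15, 4 5 16, 5 6 19, 2 6 22, 5 7 18] → take 3 5 (15); add 5.
Step 5: frontier [1 5 3, 2 6 22] → take 1 5 (3); add 1.
Step 6: frontier [2 6 22] → take 2 6 (22); add 2.
The 6th edge added is 2 6.

2-6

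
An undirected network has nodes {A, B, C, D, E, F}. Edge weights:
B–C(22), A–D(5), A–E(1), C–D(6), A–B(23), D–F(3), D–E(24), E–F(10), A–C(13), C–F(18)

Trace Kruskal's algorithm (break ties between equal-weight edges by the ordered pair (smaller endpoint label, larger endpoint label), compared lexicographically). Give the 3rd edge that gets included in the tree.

A-D

Kruskal's algorithm — process edges by increasing weight (ties by edge label):
A–E (1): add. Components now {A,E} {B} {C} {D} {F}
D–F (3): add. Components now {A,E} {B} {C} {D,F}
A–D (5): add. Components now {A,D,E,F} {B} {C}
C–D (6): add. Components now {A,C,D,E,F} {B}
E–F (10): skip — E and F already connected.
A–C (13): skip — A and C already connected.
C–F (18): skip — C and F already connected.
B–C (22): add. Components now {A,B,C,D,E,F}
The 3rd edge added is A–D.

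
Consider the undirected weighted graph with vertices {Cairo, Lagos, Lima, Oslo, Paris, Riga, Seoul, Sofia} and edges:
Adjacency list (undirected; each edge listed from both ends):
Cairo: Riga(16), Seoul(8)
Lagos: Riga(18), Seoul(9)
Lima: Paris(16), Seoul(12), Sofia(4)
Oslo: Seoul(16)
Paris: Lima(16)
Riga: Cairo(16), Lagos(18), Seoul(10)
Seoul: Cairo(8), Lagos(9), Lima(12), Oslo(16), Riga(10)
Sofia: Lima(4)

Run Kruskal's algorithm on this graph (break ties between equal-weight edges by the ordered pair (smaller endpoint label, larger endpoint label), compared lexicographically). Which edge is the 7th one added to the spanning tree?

Oslo-Seoul

Kruskal's algorithm — process edges by increasing weight (ties by edge label):
Lima—Sofia (4): add — endpoints in different components.
Cairo—Seoul (8): add — endpoints in different components.
Lagos—Seoul (9): add — endpoints in different components.
Riga—Seoul (10): add — endpoints in different components.
Lima—Seoul (12): add — endpoints in different components.
Cairo—Riga (16): skip — Cairo and Riga already connected.
Lima—Paris (16): add — endpoints in different components.
Oslo—Seoul (16): add — endpoints in different components.
The 7th edge added is Oslo—Seoul.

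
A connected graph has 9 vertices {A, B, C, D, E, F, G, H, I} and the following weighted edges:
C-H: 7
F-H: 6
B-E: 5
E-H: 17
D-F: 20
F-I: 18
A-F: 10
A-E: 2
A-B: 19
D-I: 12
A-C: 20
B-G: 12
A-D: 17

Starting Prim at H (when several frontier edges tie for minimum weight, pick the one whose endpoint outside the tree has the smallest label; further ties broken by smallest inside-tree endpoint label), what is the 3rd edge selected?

Prim's algorithm from H:
Step 1: cheapest edge leaving the tree is F-H (6); add F.
Step 2: cheapest edge leaving the tree is C-H (7); add C.
Step 3: cheapest edge leaving the tree is A-F (10); add A.
Step 4: cheapest edge leaving the tree is A-E (2); add E.
Step 5: cheapest edge leaving the tree is B-E (5); add B.
Step 6: cheapest edge leaving the tree is B-G (12); add G.
Step 7: cheapest edge leaving the tree is A-D (17); add D.
Step 8: cheapest edge leaving the tree is D-I (12); add I.
The 3rd edge added is A-F.

A-F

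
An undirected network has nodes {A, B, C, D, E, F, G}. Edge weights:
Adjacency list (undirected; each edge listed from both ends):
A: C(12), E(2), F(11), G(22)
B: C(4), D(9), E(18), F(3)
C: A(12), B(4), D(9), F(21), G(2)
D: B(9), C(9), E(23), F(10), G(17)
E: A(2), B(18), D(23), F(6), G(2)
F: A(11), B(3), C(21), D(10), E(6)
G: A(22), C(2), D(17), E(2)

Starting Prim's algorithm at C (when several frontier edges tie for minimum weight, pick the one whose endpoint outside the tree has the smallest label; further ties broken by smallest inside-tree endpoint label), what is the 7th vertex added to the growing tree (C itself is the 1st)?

Prim's algorithm from C:
Step 1: cheapest edge leaving the tree is C–G (2); add G.
Step 2: cheapest edge leaving the tree is E–G (2); add E.
Step 3: cheapest edge leaving the tree is A–E (2); add A.
Step 4: cheapest edge leaving the tree is B–C (4); add B.
Step 5: cheapest edge leaving the tree is B–F (3); add F.
Step 6: cheapest edge leaving the tree is B–D (9); add D.
Vertex order: C, G, E, A, B, F, D. The 7th vertex is D.

D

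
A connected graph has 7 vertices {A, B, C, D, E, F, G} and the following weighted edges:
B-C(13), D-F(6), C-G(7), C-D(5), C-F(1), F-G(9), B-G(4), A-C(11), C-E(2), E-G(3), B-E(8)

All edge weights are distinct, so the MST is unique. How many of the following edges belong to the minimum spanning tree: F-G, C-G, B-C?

Sort edges by weight, then run Kruskal:
C-F (1): add — endpoints in different components.
C-E (2): add — endpoints in different components.
E-G (3): add — endpoints in different components.
B-G (4): add — endpoints in different components.
C-D (5): add — endpoints in different components.
D-F (6): skip — D and F already connected.
C-G (7): skip — C and G already connected.
B-E (8): skip — B and E already connected.
F-G (9): skip — F and G already connected.
A-C (11): add — endpoints in different components.
MST edge set: {C-F, C-E, E-G, B-G, C-D, A-C}.
Of the listed edges, {} are in the MST → 0.

0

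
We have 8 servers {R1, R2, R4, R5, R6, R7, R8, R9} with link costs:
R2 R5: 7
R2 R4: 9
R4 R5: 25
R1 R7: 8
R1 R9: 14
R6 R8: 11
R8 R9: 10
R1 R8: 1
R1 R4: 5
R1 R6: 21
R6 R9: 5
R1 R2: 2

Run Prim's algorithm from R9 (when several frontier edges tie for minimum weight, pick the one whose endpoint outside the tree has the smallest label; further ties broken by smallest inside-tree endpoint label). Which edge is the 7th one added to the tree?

R1-R7

Prim's algorithm from R9:
Step 1: cheapest edge leaving the tree is R6 R9 (5); add R6.
Step 2: cheapest edge leaving the tree is R8 R9 (10); add R8.
Step 3: cheapest edge leaving the tree is R1 R8 (1); add R1.
Step 4: cheapest edge leaving the tree is R1 R2 (2); add R2.
Step 5: cheapest edge leaving the tree is R1 R4 (5); add R4.
Step 6: cheapest edge leaving the tree is R2 R5 (7); add R5.
Step 7: cheapest edge leaving the tree is R1 R7 (8); add R7.
The 7th edge added is R1 R7.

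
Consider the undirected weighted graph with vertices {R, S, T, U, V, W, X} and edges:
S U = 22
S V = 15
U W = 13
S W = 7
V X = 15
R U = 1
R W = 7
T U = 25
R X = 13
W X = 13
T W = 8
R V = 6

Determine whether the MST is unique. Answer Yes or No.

Kruskal: consider edges lightest-first.
R U (1): add — endpoints in different components.
R V (6): add — endpoints in different components.
R W (7): add — endpoints in different components.
S W (7): add — endpoints in different components.
T W (8): add — endpoints in different components.
R X (13): add — endpoints in different components.
Non-tree edge W X has weight 13, equal to the heaviest edge on its tree cycle — swapping gives another MST of the same weight. Not unique.

No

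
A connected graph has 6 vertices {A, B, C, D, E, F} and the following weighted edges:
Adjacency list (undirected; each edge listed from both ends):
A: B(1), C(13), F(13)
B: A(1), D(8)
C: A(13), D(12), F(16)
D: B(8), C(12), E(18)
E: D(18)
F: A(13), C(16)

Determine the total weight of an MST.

Prim, starting at D.
Step 1: frontier [B–D 8, C–D 12, D–E 18] → take B–D (8); add B.
Step 2: frontier [A–B 1, C–D 12, D–E 18] → take A–B (1); add A.
Step 3: frontier [A–C 13, A–F 13, C–D 12, D–E 18] → take C–D (12); add C.
Step 4: frontier [A–F 13, C–F 16, D–E 18] → take A–F (13); add F.
Step 5: frontier [D–E 18] → take D–E (18); add E.
MST edges: B–D, A–B, C–D, A–F, D–E; total weight 8+1+12+13+18 = 52.

52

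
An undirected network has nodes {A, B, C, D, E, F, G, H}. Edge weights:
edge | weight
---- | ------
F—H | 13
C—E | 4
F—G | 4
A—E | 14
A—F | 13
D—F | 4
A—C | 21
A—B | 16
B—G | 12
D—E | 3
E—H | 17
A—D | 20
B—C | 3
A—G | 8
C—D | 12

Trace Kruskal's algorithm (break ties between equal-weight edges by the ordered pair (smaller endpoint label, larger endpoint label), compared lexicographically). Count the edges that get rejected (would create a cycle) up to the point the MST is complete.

3

Sort edges by weight, then run Kruskal:
B—C (3): add — endpoints in different components.
D—E (3): add — endpoints in different components.
C—E (4): add — endpoints in different components.
D—F (4): add — endpoints in different components.
F—G (4): add — endpoints in different components.
A—G (8): add — endpoints in different components.
B—G (12): skip — B and G already connected.
C—D (12): skip — C and D already connected.
A—F (13): skip — A and F already connected.
F—H (13): add — endpoints in different components.
Edges rejected before the tree was complete: 3.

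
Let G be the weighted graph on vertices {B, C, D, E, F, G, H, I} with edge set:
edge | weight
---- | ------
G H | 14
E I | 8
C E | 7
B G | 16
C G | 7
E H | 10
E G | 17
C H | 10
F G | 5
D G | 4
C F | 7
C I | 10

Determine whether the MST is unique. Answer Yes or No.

Sort edges by weight, then run Kruskal:
D G (4): add — endpoints in different components.
F G (5): add — endpoints in different components.
C E (7): add — endpoints in different components.
C F (7): add — endpoints in different components.
C G (7): skip — C and G already connected.
E I (8): add — endpoints in different components.
C H (10): add — endpoints in different components.
C I (10): skip — C and I already connected.
E H (10): skip — E and H already connected.
G H (14): skip — G and H already connected.
B G (16): add — endpoints in different components.
Non-tree edge E H has weight 10, equal to the heaviest edge on its tree cycle — swapping gives another MST of the same weight. Not unique.

No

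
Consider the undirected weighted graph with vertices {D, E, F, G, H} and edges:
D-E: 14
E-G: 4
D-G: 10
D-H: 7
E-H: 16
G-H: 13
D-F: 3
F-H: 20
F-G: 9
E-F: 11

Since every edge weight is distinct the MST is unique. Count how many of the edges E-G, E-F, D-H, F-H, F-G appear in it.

Sort edges by weight, then run Kruskal:
D-F (3): add — endpoints in different components.
E-G (4): add — endpoints in different components.
D-H (7): add — endpoints in different components.
F-G (9): add — endpoints in different components.
MST edge set: {D-F, E-G, D-H, F-G}.
Of the listed edges, {E-G, D-H, F-G} are in the MST → 3.

3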